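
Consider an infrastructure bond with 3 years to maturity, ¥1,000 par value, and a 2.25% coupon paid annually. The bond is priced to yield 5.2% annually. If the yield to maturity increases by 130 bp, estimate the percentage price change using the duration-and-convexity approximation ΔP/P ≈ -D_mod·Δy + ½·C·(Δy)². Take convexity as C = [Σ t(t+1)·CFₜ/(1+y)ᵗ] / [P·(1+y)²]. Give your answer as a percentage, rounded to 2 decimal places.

-3.53%

With y = 0.052:
  t   CF        PV=CF/(1+0.052)^t    t·PV        t(t+1)·PV
  1        22.50        21.3878        21.3878          42.7757
  2        22.50        20.3306        40.6613         121.9838
  3     1,022.50       878.2458     2,634.7375      10,538.9500
  Σ                    919.9643     2,696.7866      10,703.7095
P = 919.9643; D_Mac = 2.93140 yrs; D_mod = 2.78651 yrs; C = 10.51313.
Duration effect: -2.78651 × (+0.013) = -0.036225
Convexity effect: 0.5 × 10.51313 × (0.013)² = +0.0008884
ΔP/P ≈ -0.036225 + 0.0008884 = -0.035336 = -3.5336%.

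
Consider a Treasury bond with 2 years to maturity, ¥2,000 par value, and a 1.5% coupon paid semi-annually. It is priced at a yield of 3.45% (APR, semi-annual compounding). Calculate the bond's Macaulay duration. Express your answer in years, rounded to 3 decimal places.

Periodic yield y = 0.01725. Discount each cash flow and weight by its period:
  t   CF        PV=CF/(1+0.01725)^t    t·PV
  1        15.00        14.7456        14.7456
  2        15.00        14.4956        28.9912
  3        15.00        14.2498        42.7493
  4     2,015.00     1,881.7601     7,527.0404
  Σ                  1,925.2511     7,613.5266
Price P = Σ PV = 1,925.2511.
Macaulay duration = Σ(t·PV) / P = 7,613.5266 / 1,925.2511 = 3.95456 half-year periods.
In years: 3.95456 / 2 = 1.97728 years.

1.977 years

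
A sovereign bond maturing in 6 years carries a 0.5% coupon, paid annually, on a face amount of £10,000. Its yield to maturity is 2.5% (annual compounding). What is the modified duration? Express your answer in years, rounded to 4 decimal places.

Periodic yield y = 0.025. First find Macaulay duration:
  t   CF        PV=CF/(1+0.025)^t    t·PV
  1        50.00        48.7805        48.7805
  2        50.00        47.5907        95.1814
  3        50.00        46.4300       139.2899
  4        50.00        45.2975       181.1901
  5        50.00        44.1927       220.9636
  6    10,050.00     8,666.0835    51,996.5010
  Σ                  8,898.3749    52,681.9066
P = 8,898.3749; Macaulay duration = 52,681.9066 / 8,898.3749 = 5.92040 years.
Modified duration = D_Mac / (1 + y) = 5.92040 / 1.025 = 5.77600 years.

5.7760 years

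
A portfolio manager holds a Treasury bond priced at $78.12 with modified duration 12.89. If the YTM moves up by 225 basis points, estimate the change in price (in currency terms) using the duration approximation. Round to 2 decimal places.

Duration approximation: ΔP/P ≈ -D_mod · Δy = -12.89 × (+0.0225) = -0.290025.
ΔP ≈ 78.12 × (-0.290025) = -22.656753.

-$22.66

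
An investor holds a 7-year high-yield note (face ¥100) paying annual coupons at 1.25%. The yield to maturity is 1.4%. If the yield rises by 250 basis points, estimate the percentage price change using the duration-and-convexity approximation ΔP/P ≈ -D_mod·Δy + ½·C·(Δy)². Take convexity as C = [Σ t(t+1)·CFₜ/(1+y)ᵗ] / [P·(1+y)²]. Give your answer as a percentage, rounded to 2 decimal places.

With y = 0.014:
  t   CF        PV=CF/(1+0.014)^t    t·PV        t(t+1)·PV
  1         1.25         1.2327         1.2327           2.4655
  2         1.25         1.2157         2.4314           7.2943
  3         1.25         1.1989         3.5968          14.3872
  4         1.25         1.1824         4.7295          23.6477
  5         1.25         1.1661         5.8303          34.9817
  6         1.25         1.1500         6.8998          48.2983
  7       101.25        91.8606       643.0243       5,144.1944
  Σ                     99.0064       667.7449       5,275.2691
P = 99.0064; D_Mac = 6.74446 yrs; D_mod = 6.65134 yrs; C = 51.82095.
Duration effect: -6.65134 × (+0.025) = -0.166284
Convexity effect: 0.5 × 51.82095 × (0.025)² = +0.0161940
ΔP/P ≈ -0.166284 + 0.0161940 = -0.150090 = -15.0090%.

-15.01%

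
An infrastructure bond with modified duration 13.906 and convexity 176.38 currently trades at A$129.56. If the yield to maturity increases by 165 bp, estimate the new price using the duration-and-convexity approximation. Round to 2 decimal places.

Duration effect: -D_mod·Δy = -13.906 × (+0.0165) = -0.229449
Convexity effect: ½·C·(Δy)² = 0.5 × 176.38 × (0.0165)² = +0.0240097275
ΔP/P ≈ -0.229449 + 0.0240097275 = -0.2054392725
New price ≈ 129.56 × (1 - 0.2054392725) = 102.9432878549.

A$102.94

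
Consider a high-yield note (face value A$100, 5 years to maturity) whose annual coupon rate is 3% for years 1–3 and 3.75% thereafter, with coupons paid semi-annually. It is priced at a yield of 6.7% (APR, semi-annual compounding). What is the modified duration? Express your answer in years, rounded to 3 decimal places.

4.489 years

Periodic yield y = 0.0335. First find Macaulay duration:
  t   CF        PV=CF/(1+0.0335)^t    t·PV
  1        1.500         1.4514         1.4514
  2        1.500         1.4043         2.8087
  3        1.500         1.3588         4.0764
  4        1.500         1.3148         5.2591
  5        1.500         1.2722         6.3608
  6        1.500         1.2309         7.3855
  7        1.875         1.4888        10.4214
  8        1.875         1.4405        11.5241
  9        1.875         1.3938        12.5444
  10     101.875        73.2762       732.7618
  Σ                     85.6316       794.5935
P = 85.6316; Macaulay duration = 794.5935 / 85.6316 = 9.27920 half-year periods = 4.63960 years.
Modified duration = D_Mac / (1 + y) = 4.63960 / 1.0335 = 4.48921 years.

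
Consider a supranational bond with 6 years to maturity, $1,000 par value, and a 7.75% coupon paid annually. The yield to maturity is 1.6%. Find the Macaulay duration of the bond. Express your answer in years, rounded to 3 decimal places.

Periodic yield y = 0.016. Discount each cash flow and weight by its year:
  t   CF        PV=CF/(1+0.016)^t    t·PV
  1        77.50        76.2795        76.2795
  2        77.50        75.0783       150.1566
  3        77.50        73.8959       221.6878
  4        77.50        72.7322       290.9289
  5        77.50        71.5868       357.9342
  6     1,077.50       979.6141     5,877.6846
  Σ                  1,349.1869     6,974.6716
Price P = Σ PV = 1,349.1869.
Macaulay duration = Σ(t·PV) / P = 6,974.6716 / 1,349.1869 = 5.16954 years.

5.170 years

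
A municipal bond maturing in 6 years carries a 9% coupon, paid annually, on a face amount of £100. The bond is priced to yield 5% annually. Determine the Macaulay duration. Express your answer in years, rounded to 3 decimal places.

4.997 years

Periodic yield y = 0.05. Discount each cash flow and weight by its year:
  t   CF        PV=CF/(1+0.05)^t    t·PV
  1         9.00         8.5714         8.5714
  2         9.00         8.1633        16.3265
  3         9.00         7.7745        23.3236
  4         9.00         7.4043        29.6173
  5         9.00         7.0517        35.2587
  6       109.00        81.3375       488.0249
  Σ                    120.3028       601.1224
Price P = Σ PV = 120.3028.
Macaulay duration = Σ(t·PV) / P = 601.1224 / 120.3028 = 4.99675 years.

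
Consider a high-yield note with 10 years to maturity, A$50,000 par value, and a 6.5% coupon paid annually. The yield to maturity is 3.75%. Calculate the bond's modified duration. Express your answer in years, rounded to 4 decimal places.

Periodic yield y = 0.0375. First find Macaulay duration:
  t   CF        PV=CF/(1+0.0375)^t    t·PV
  1     3,250.00     3,132.5301     3,132.5301
  2     3,250.00     3,019.3061     6,038.6123
  3     3,250.00     2,910.1746     8,730.5238
  4     3,250.00     2,804.9876    11,219.9502
  5     3,250.00     2,703.6025    13,518.0123
  6     3,250.00     2,605.8819    15,635.2914
  7     3,250.00     2,511.6934    17,581.8538
  8     3,250.00     2,420.9093    19,367.2744
  9     3,250.00     2,333.4065    21,000.6589
  10   53,250.00    36,850.0905   368,500.9046
  Σ                 61,292.5825   484,725.6118
P = 61,292.5825; Macaulay duration = 484,725.6118 / 61,292.5825 = 7.90839 years.
Modified duration = D_Mac / (1 + y) = 7.90839 / 1.0375 = 7.62254 years.

7.6225 years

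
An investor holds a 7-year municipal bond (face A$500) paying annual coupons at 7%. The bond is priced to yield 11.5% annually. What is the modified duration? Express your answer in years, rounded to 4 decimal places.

5.0158 years

Periodic yield y = 0.115. First find Macaulay duration:
  t   CF        PV=CF/(1+0.115)^t    t·PV
  1        35.00        31.3901        31.3901
  2        35.00        28.1526        56.3052
  3        35.00        25.2490        75.7469
  4        35.00        22.6448        90.5792
  5        35.00        20.3092       101.5462
  6        35.00        18.2146       109.2874
  7       535.00       249.7064     1,747.9449
  Σ                    395.6667     2,212.8000
P = 395.6667; Macaulay duration = 2,212.8000 / 395.6667 = 5.59259 years.
Modified duration = D_Mac / (1 + y) = 5.59259 / 1.115 = 5.01577 years.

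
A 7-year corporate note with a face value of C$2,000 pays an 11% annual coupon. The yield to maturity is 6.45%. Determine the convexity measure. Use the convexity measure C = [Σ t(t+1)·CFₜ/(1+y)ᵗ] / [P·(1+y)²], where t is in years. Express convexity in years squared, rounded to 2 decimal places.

34.82

With y = 0.0645:
  t   CF        PV=CF/(1+0.0645)^t    t·PV        t(t+1)·PV
  1       220.00       206.6698       206.6698         413.3396
  2       220.00       194.1473       388.2946       1,164.8838
  3       220.00       182.3836       547.1507       2,188.6027
  4       220.00       171.3326       685.3304       3,426.6521
  5       220.00       160.9512       804.7562       4,828.5375
  6       220.00       151.1989       907.1935       6,350.3546
  7     2,220.00     1,433.2875    10,033.0125      80,264.1001
  Σ                  2,499.9709    13,572.4078      98,636.4704
P = 2,499.9709.
Convexity = Σ t(t+1)·PV / [P·(1+y)²] = 98,636.4704 / (2,499.9709 × 1.133160) = 34.81859.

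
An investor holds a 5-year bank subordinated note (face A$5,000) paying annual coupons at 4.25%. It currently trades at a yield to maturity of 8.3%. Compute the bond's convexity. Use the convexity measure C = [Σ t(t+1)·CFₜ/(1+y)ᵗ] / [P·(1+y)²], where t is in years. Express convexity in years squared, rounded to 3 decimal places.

22.654

With y = 0.083:
  t   CF        PV=CF/(1+0.083)^t    t·PV        t(t+1)·PV
  1       212.50       196.2142       196.2142         392.4284
  2       212.50       181.1766       362.3531       1,087.0594
  3       212.50       167.2914       501.8741       2,007.4966
  4       212.50       154.4703       617.8814       3,089.4068
  5     5,212.50     3,498.6765    17,493.3824     104,960.2943
  Σ                  4,197.8290    19,171.7052     111,536.6855
P = 4,197.8290.
Convexity = Σ t(t+1)·PV / [P·(1+y)²] = 111,536.6855 / (4,197.8290 × 1.172889) = 22.65354.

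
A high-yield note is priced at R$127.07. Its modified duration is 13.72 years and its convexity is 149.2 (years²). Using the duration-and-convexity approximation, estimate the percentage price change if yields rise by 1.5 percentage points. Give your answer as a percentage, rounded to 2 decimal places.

Duration effect: -D_mod·Δy = -13.72 × (+0.015) = -0.205800
Convexity effect: ½·C·(Δy)² = 0.5 × 149.2 × (0.015)² = +0.0167850
ΔP/P ≈ -0.205800 + 0.0167850 = -0.189015
= -18.9015%.

-18.90%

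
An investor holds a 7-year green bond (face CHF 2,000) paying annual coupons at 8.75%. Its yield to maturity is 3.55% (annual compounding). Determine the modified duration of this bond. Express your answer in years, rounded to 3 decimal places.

Periodic yield y = 0.0355. First find Macaulay duration:
  t   CF        PV=CF/(1+0.0355)^t    t·PV
  1       175.00       169.0005       169.0005
  2       175.00       163.2066       326.4133
  3       175.00       157.6114       472.8343
  4       175.00       152.2081       608.8322
  5       175.00       146.9899       734.9496
  6       175.00       141.9507       851.7040
  7     2,175.00     1,703.7605    11,926.3233
  Σ                  2,634.7277    15,090.0572
P = 2,634.7277; Macaulay duration = 15,090.0572 / 2,634.7277 = 5.72737 years.
Modified duration = D_Mac / (1 + y) = 5.72737 / 1.0355 = 5.53102 years.

5.531 years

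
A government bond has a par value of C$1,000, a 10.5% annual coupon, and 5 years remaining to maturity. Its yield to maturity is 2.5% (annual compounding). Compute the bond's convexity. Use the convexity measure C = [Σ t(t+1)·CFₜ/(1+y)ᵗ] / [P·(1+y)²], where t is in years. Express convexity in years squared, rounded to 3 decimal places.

23.022

With y = 0.025:
  t   CF        PV=CF/(1+0.025)^t    t·PV        t(t+1)·PV
  1       105.00       102.4390       102.4390         204.8780
  2       105.00        99.9405       199.8810         599.6431
  3       105.00        97.5029       292.5088       1,170.0353
  4       105.00        95.1248       380.4993       1,902.4964
  5     1,105.00       976.6590     4,883.2949      29,299.7696
  Σ                  1,371.6663     5,858.6231      33,176.8224
P = 1,371.6663.
Convexity = Σ t(t+1)·PV / [P·(1+y)²] = 33,176.8224 / (1,371.6663 × 1.050625) = 23.02176.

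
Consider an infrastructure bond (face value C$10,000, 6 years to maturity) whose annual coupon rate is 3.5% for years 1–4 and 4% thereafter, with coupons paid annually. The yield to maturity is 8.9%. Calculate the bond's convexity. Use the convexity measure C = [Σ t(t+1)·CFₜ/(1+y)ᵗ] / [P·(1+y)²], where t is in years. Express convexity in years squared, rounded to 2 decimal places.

With y = 0.089:
  t   CF        PV=CF/(1+0.089)^t    t·PV        t(t+1)·PV
  1       350.00       321.3958       321.3958         642.7916
  2       350.00       295.1293       590.2585       1,770.7756
  3       350.00       271.0094       813.0283       3,252.1132
  4       350.00       248.8608       995.4433       4,977.2164
  5       400.00       261.1684     1,305.8419       7,835.0514
  6    10,400.00     6,235.4250    37,412.5501     261,887.8505
  Σ                  7,632.9887    41,438.5179     280,365.7986
P = 7,632.9887.
Convexity = Σ t(t+1)·PV / [P·(1+y)²] = 280,365.7986 / (7,632.9887 × 1.185921) = 30.97239.

30.97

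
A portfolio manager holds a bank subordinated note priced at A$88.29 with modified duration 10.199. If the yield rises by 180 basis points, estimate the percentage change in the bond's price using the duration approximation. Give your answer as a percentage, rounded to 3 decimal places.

Duration approximation: ΔP/P ≈ -D_mod · Δy = -10.199 × (+0.018) = -0.183582.
As a percentage: -18.3582%.

-18.358%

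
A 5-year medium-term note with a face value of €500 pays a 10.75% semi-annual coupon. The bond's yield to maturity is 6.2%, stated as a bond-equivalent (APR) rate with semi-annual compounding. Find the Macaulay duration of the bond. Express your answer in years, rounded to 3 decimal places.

4.092 years

Periodic yield y = 0.031. Discount each cash flow and weight by its period:
  t   CF        PV=CF/(1+0.031)^t    t·PV
  1       26.875        26.0669        26.0669
  2       26.875        25.2831        50.5663
  3       26.875        24.5229        73.5688
  4       26.875        23.7856        95.1423
  5       26.875        23.0704       115.3520
  6       26.875        22.3767       134.2603
  7       26.875        21.7039       151.9273
  8       26.875        21.0513       168.4105
  9       26.875        20.4183       183.7651
  10     526.875       388.2585     3,882.5847
  Σ                    596.5377     4,881.6443
Price P = Σ PV = 596.5377.
Macaulay duration = Σ(t·PV) / P = 4,881.6443 / 596.5377 = 8.18329 half-year periods.
In years: 8.18329 / 2 = 4.09165 years.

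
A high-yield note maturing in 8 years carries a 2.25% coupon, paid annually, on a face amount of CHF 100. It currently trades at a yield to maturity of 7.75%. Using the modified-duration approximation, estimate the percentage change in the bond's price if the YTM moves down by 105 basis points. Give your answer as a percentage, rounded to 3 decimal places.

Periodic yield y = 0.0775. Modified duration first:
  t   CF        PV=CF/(1+0.0775)^t    t·PV
  1         2.25         2.0882         2.0882
  2         2.25         1.9380         3.8759
  3         2.25         1.7986         5.3958
  4         2.25         1.6692         6.6769
  5         2.25         1.5492         7.7458
  6         2.25         1.4377         8.6264
  7         2.25         1.3343         9.3403
  8       102.25        56.2762       450.2099
  Σ                     68.0914       493.9592
P = 68.0914; D_Mac = 7.25435 yrs; D_mod = 7.25435/(1+0.0775) = 6.73258 yrs.
ΔP/P ≈ -D_mod · Δy = -6.73258 × (-0.0105) = +0.070692 = +7.0692%.

+7.069%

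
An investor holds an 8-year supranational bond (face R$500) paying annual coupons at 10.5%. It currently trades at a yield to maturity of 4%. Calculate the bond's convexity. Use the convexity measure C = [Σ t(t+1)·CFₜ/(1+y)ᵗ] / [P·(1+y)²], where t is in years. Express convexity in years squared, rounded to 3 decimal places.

46.546

With y = 0.04:
  t   CF        PV=CF/(1+0.04)^t    t·PV        t(t+1)·PV
  1        52.50        50.4808        50.4808         100.9615
  2        52.50        48.5392        97.0784         291.2352
  3        52.50        46.6723       140.0169         560.0677
  4        52.50        44.8772       179.5089         897.5444
  5        52.50        43.1512       215.7559       1,294.5352
  6        52.50        41.4915       248.9491       1,742.6435
  7        52.50        39.8957       279.2698       2,234.1584
  8       552.50       403.7063     3,229.6507      29,066.8564
  Σ                    718.8142     4,440.7104      36,188.0023
P = 718.8142.
Convexity = Σ t(t+1)·PV / [P·(1+y)²] = 36,188.0023 / (718.8142 × 1.081600) = 46.54588.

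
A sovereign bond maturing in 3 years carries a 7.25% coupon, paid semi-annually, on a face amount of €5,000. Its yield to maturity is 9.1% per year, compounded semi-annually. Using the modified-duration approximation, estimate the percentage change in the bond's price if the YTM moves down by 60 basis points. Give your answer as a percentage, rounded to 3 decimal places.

Periodic yield y = 0.0455. Modified duration first:
  t   CF        PV=CF/(1+0.0455)^t    t·PV
  1       181.25       173.3620       173.3620
  2       181.25       165.8173       331.6347
  3       181.25       158.6010       475.8030
  4       181.25       151.6987       606.7948
  5       181.25       145.0968       725.4840
  6     5,181.25     3,967.2569    23,803.5414
  Σ                  4,761.8328    26,116.6199
P = 4,761.8328; D_Mac = 5.48457 half-year periods = 2.74229 yrs; D_mod = 2.74229/(1+0.0455) = 2.62294 yrs.
ΔP/P ≈ -D_mod · Δy = -2.62294 × (-0.006) = +0.015738 = +1.5738%.

+1.574%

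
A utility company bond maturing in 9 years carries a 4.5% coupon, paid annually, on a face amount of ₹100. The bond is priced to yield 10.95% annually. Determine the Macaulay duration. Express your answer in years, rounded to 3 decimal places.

7.180 years

Periodic yield y = 0.1095. Discount each cash flow and weight by its year:
  t   CF        PV=CF/(1+0.1095)^t    t·PV
  1         4.50         4.0559         4.0559
  2         4.50         3.6556         7.3112
  3         4.50         3.2948         9.8844
  4         4.50         2.9696        11.8785
  5         4.50         2.6766        13.3828
  6         4.50         2.4124        14.4744
  7         4.50         2.1743        15.2202
  8         4.50         1.9597        15.6778
  9       104.50        41.0176       369.1586
  Σ                     64.2165       461.0438
Price P = Σ PV = 64.2165.
Macaulay duration = Σ(t·PV) / P = 461.0438 / 64.2165 = 7.17952 years.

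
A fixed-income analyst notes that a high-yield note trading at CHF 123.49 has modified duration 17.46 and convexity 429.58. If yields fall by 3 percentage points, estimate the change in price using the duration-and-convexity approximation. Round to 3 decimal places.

Duration effect: -D_mod·Δy = -17.46 × (-0.03) = +0.523800
Convexity effect: ½·C·(Δy)² = 0.5 × 429.58 × (-0.03)² = +0.1933110
ΔP/P ≈ +0.523800 + 0.1933110 = +0.717111
ΔP ≈ 123.49 × (+0.717111) = +88.55603739.

+CHF 88.556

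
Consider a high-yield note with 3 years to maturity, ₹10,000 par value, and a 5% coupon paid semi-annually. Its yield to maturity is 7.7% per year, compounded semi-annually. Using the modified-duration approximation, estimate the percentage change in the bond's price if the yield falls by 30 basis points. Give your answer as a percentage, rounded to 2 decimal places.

+0.81%

Periodic yield y = 0.0385. Modified duration first:
  t   CF        PV=CF/(1+0.0385)^t    t·PV
  1       250.00       240.7318       240.7318
  2       250.00       231.8072       463.6145
  3       250.00       223.2135       669.6406
  4       250.00       214.9384       859.7536
  5       250.00       206.9700     1,034.8502
  6    10,250.00     8,171.1816    49,027.0893
  Σ                  9,288.8426    52,295.6801
P = 9,288.8426; D_Mac = 5.62995 half-year periods = 2.81497 yrs; D_mod = 2.81497/(1+0.0385) = 2.71061 yrs.
ΔP/P ≈ -D_mod · Δy = -2.71061 × (-0.003) = +0.008132 = +0.8132%.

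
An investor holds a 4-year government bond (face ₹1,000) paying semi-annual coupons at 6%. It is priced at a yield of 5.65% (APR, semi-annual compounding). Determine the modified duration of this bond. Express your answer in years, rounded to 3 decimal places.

3.519 years

Periodic yield y = 0.02825. First find Macaulay duration:
  t   CF        PV=CF/(1+0.02825)^t    t·PV
  1        30.00        29.1758        29.1758
  2        30.00        28.3742        56.7484
  3        30.00        27.5947        82.7840
  4        30.00        26.8365       107.3461
  5        30.00        26.0992       130.4961
  6        30.00        25.3822       152.2931
  7        30.00        24.6848       172.7938
  8     1,030.00       824.2282     6,593.8258
  Σ                  1,012.3757     7,325.4631
P = 1,012.3757; Macaulay duration = 7,325.4631 / 1,012.3757 = 7.23591 half-year periods = 3.61796 years.
Modified duration = D_Mac / (1 + y) = 3.61796 / 1.02825 = 3.51856 years.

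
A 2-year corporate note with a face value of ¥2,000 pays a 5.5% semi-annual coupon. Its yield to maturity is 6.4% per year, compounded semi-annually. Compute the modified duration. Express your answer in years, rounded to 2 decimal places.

Periodic yield y = 0.032. First find Macaulay duration:
  t   CF        PV=CF/(1+0.032)^t    t·PV
  1        55.00        53.2946        53.2946
  2        55.00        51.6420       103.2841
  3        55.00        50.0407       150.1222
  4     2,055.00     1,811.7282     7,246.9127
  Σ                  1,966.7055     7,553.6135
P = 1,966.7055; Macaulay duration = 7,553.6135 / 1,966.7055 = 3.84074 half-year periods = 1.92037 years.
Modified duration = D_Mac / (1 + y) = 1.92037 / 1.032 = 1.86083 years.

1.86 years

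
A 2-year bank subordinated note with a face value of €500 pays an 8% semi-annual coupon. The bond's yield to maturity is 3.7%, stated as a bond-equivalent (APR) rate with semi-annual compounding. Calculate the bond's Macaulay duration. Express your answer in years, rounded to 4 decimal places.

Periodic yield y = 0.0185. Discount each cash flow and weight by its period:
  t   CF        PV=CF/(1+0.0185)^t    t·PV
  1        20.00        19.6367        19.6367
  2        20.00        19.2800        38.5601
  3        20.00        18.9298        56.7895
  4       520.00       483.2359     1,932.9437
  Σ                    541.0825     2,047.9300
Price P = Σ PV = 541.0825.
Macaulay duration = Σ(t·PV) / P = 2,047.9300 / 541.0825 = 3.78488 half-year periods.
In years: 3.78488 / 2 = 1.89244 years.

1.8924 years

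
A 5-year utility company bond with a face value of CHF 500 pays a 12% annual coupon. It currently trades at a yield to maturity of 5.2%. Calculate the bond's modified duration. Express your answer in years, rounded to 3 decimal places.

3.955 years

Periodic yield y = 0.052. First find Macaulay duration:
  t   CF        PV=CF/(1+0.052)^t    t·PV
  1        60.00        57.0342        57.0342
  2        60.00        54.2150       108.4301
  3        60.00        51.5352       154.6056
  4        60.00        48.9878       195.9514
  5       560.00       434.6196     2,173.0981
  Σ                    646.3919     2,689.1194
P = 646.3919; Macaulay duration = 2,689.1194 / 646.3919 = 4.16020 years.
Modified duration = D_Mac / (1 + y) = 4.16020 / 1.052 = 3.95456 years.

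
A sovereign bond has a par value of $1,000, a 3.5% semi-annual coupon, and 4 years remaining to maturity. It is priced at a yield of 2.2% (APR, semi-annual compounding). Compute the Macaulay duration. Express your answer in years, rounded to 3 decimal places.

Periodic yield y = 0.011. Discount each cash flow and weight by its period:
  t   CF        PV=CF/(1+0.011)^t    t·PV
  1        17.50        17.3096        17.3096
  2        17.50        17.1213        34.2425
  3        17.50        16.9350        50.8049
  4        17.50        16.7507        67.0029
  5        17.50        16.5685        82.8423
  6        17.50        16.3882        98.3292
  7        17.50        16.2099       113.4692
  8     1,017.50       932.2345     7,457.8760
  Σ                  1,049.5176     7,921.8766
Price P = Σ PV = 1,049.5176.
Macaulay duration = Σ(t·PV) / P = 7,921.8766 / 1,049.5176 = 7.54811 half-year periods.
In years: 7.54811 / 2 = 3.77406 years.

3.774 years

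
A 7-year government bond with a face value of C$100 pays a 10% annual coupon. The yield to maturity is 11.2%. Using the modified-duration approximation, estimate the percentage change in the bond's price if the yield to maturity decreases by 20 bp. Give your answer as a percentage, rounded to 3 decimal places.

+0.954%

Periodic yield y = 0.112. Modified duration first:
  t   CF        PV=CF/(1+0.112)^t    t·PV
  1        10.00         8.9928         8.9928
  2        10.00         8.0871        16.1741
  3        10.00         7.2725        21.8176
  4        10.00         6.5400        26.1602
  5        10.00         5.8813        29.4067
  6        10.00         5.2890        31.7338
  7       110.00        52.3190       366.2328
  Σ                     94.3817       500.5180
P = 94.3817; D_Mac = 5.30312 yrs; D_mod = 5.30312/(1+0.112) = 4.76900 yrs.
ΔP/P ≈ -D_mod · Δy = -4.76900 × (-0.002) = +0.009538 = +0.9538%.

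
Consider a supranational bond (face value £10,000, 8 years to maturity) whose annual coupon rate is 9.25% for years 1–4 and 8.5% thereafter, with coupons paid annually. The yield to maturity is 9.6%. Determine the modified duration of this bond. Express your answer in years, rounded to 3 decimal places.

5.441 years

Periodic yield y = 0.096. First find Macaulay duration:
  t   CF        PV=CF/(1+0.096)^t    t·PV
  1       925.00       843.9781       843.9781
  2       925.00       770.0530     1,540.1060
  3       925.00       702.6031     2,107.8093
  4       925.00       641.0612     2,564.2449
  5       850.00       537.4848     2,687.4238
  6       850.00       490.4058     2,942.4348
  7       850.00       447.4506     3,132.1539
  8    10,850.00     5,211.2908    41,690.3261
  Σ                  9,644.3273    57,508.4770
P = 9,644.3273; Macaulay duration = 57,508.4770 / 9,644.3273 = 5.96293 years.
Modified duration = D_Mac / (1 + y) = 5.96293 / 1.096 = 5.44063 years.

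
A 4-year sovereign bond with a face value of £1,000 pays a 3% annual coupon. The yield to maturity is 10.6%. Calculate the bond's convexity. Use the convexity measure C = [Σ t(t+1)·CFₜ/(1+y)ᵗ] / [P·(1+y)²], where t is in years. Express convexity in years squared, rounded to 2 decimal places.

15.27

With y = 0.106:
  t   CF        PV=CF/(1+0.106)^t    t·PV        t(t+1)·PV
  1        30.00        27.1248        27.1248          54.2495
  2        30.00        24.5251        49.0502         147.1507
  3        30.00        22.1746        66.5238         266.0952
  4     1,030.00       688.3617     2,753.4469      13,767.2346
  Σ                    762.1862     2,896.1457      14,234.7301
P = 762.1862.
Convexity = Σ t(t+1)·PV / [P·(1+y)²] = 14,234.7301 / (762.1862 × 1.223236) = 15.26785.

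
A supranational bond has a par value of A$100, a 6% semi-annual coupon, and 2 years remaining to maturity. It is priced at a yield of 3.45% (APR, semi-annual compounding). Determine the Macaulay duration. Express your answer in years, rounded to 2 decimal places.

1.92 years

Periodic yield y = 0.01725. Discount each cash flow and weight by its period:
  t   CF        PV=CF/(1+0.01725)^t    t·PV
  1         3.00         2.9491         2.9491
  2         3.00         2.8991         5.7982
  3         3.00         2.8500         8.5499
  4       103.00        96.1892       384.7569
  Σ                    104.8874       402.0541
Price P = Σ PV = 104.8874.
Macaulay duration = Σ(t·PV) / P = 402.0541 / 104.8874 = 3.83320 half-year periods.
In years: 3.83320 / 2 = 1.91660 years.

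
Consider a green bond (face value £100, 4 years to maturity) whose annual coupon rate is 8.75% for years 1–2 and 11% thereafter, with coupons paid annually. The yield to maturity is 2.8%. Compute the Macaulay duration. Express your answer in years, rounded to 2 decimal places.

3.59 years

Periodic yield y = 0.028. Discount each cash flow and weight by its year:
  t   CF        PV=CF/(1+0.028)^t    t·PV
  1         8.75         8.5117         8.5117
  2         8.75         8.2798        16.5597
  3        11.00        10.1254        30.3763
  4       111.00        99.3918       397.5672
  Σ                    126.3087       453.0148
Price P = Σ PV = 126.3087.
Macaulay duration = Σ(t·PV) / P = 453.0148 / 126.3087 = 3.58657 years.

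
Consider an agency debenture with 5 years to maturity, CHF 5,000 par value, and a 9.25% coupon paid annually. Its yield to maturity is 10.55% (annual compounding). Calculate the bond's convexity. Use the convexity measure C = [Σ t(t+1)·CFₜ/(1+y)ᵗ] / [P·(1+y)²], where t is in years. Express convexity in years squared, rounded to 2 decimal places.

With y = 0.1055:
  t   CF        PV=CF/(1+0.1055)^t    t·PV        t(t+1)·PV
  1       462.50       418.3627       418.3627         836.7255
  2       462.50       378.4376       756.8751       2,270.6254
  3       462.50       342.3225     1,026.9676       4,107.8705
  4       462.50       309.6540     1,238.6162       6,193.0808
  5     5,462.50     3,308.2454    16,541.2269      99,247.3616
  Σ                  4,757.0223    19,982.0486     112,655.6637
P = 4,757.0223.
Convexity = Σ t(t+1)·PV / [P·(1+y)²] = 112,655.6637 / (4,757.0223 × 1.222130) = 19.37762.

19.38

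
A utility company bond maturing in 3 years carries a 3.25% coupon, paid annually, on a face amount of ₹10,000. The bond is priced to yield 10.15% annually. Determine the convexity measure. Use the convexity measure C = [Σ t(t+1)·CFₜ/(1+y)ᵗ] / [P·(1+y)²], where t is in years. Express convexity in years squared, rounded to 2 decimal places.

With y = 0.1015:
  t   CF        PV=CF/(1+0.1015)^t    t·PV        t(t+1)·PV
  1       325.00       295.0522       295.0522         590.1044
  2       325.00       267.8640       535.7280       1,607.1840
  3    10,325.00     7,725.6772    23,177.0315      92,708.1259
  Σ                  8,288.5934    24,007.8117      94,905.4143
P = 8,288.5934.
Convexity = Σ t(t+1)·PV / [P·(1+y)²] = 94,905.4143 / (8,288.5934 × 1.213302) = 9.43716.

9.44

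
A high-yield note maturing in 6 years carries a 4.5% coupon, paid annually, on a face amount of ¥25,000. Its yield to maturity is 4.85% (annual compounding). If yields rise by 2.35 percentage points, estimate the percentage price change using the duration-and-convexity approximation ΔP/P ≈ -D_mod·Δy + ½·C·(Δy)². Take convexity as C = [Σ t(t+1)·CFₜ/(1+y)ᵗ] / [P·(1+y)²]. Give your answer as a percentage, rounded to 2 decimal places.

-11.15%

With y = 0.0485:
  t   CF        PV=CF/(1+0.0485)^t    t·PV        t(t+1)·PV
  1     1,125.00     1,072.9614     1,072.9614       2,145.9227
  2     1,125.00     1,023.3299     2,046.6597       6,139.9792
  3     1,125.00       975.9942     2,927.9825      11,711.9299
  4     1,125.00       930.8480     3,723.3921      18,616.9606
  5     1,125.00       887.7902     4,438.9510      26,633.7061
  6    26,125.00    19,662.8149   117,976.8892     825,838.2247
  Σ                 24,553.7385   132,186.8360     891,086.7232
P = 24,553.7385; D_Mac = 5.38357 yrs; D_mod = 5.13455 yrs; C = 33.01152.
Duration effect: -5.13455 × (+0.0235) = -0.120662
Convexity effect: 0.5 × 33.01152 × (0.0235)² = +0.0091153
ΔP/P ≈ -0.120662 + 0.0091153 = -0.111547 = -11.1547%.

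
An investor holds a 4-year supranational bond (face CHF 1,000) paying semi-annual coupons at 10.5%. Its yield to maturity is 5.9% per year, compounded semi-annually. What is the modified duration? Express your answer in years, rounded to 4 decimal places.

3.3215 years

Periodic yield y = 0.0295. First find Macaulay duration:
  t   CF        PV=CF/(1+0.0295)^t    t·PV
  1        52.50        50.9956        50.9956
  2        52.50        49.5344        99.0687
  3        52.50        48.1150       144.3449
  4        52.50        46.7363       186.9450
  5        52.50        45.3970       226.9852
  6        52.50        44.0962       264.5772
  7        52.50        42.8326       299.8285
  8     1,052.50       834.0869     6,672.6951
  Σ                  1,161.7940     7,945.4404
P = 1,161.7940; Macaulay duration = 7,945.4404 / 1,161.7940 = 6.83894 half-year periods = 3.41947 years.
Modified duration = D_Mac / (1 + y) = 3.41947 / 1.0295 = 3.32149 years.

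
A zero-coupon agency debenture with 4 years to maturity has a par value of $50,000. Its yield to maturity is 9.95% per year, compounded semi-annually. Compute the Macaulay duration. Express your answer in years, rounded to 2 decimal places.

A zero-coupon bond has a single cash flow at maturity, so its Macaulay duration equals its maturity: 4 years.
(Equivalently: 8 semi-annual periods ÷ 2 = 4 years.)

4.00 years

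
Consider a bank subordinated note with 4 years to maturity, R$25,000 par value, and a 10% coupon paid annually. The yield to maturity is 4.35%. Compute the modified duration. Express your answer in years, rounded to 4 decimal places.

Periodic yield y = 0.0435. First find Macaulay duration:
  t   CF        PV=CF/(1+0.0435)^t    t·PV
  1     2,500.00     2,395.7834     2,395.7834
  2     2,500.00     2,295.9113     4,591.8226
  3     2,500.00     2,200.2025     6,600.6074
  4    27,500.00    23,193.3179    92,773.2715
  Σ                 30,085.2150   106,361.4849
P = 30,085.2150; Macaulay duration = 106,361.4849 / 30,085.2150 = 3.53534 years.
Modified duration = D_Mac / (1 + y) = 3.53534 / 1.0435 = 3.38796 years.

3.3880 years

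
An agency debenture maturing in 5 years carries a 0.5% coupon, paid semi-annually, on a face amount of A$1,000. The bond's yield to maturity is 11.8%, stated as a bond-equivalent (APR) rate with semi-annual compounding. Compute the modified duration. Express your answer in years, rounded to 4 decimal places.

4.6469 years

Periodic yield y = 0.059. First find Macaulay duration:
  t   CF        PV=CF/(1+0.059)^t    t·PV
  1         2.50         2.3607         2.3607
  2         2.50         2.2292         4.4584
  3         2.50         2.1050         6.3150
  4         2.50         1.9877         7.9509
  5         2.50         1.8770         9.3849
  6         2.50         1.7724        10.6345
  7         2.50         1.6737        11.7156
  8         2.50         1.5804        12.6434
  9         2.50         1.4924        13.4313
  10    1,002.50       565.0993     5,650.9931
  Σ                    582.1778     5,729.8878
P = 582.1778; Macaulay duration = 5,729.8878 / 582.1778 = 9.84216 half-year periods = 4.92108 years.
Modified duration = D_Mac / (1 + y) = 4.92108 / 1.059 = 4.64691 years.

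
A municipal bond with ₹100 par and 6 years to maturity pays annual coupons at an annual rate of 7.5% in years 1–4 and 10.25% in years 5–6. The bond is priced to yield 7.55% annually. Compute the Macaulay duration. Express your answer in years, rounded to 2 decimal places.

5.06 years

Periodic yield y = 0.0755. Discount each cash flow and weight by its year:
  t   CF        PV=CF/(1+0.0755)^t    t·PV
  1         7.50         6.9735         6.9735
  2         7.50         6.4840        12.9679
  3         7.50         6.0288        18.0864
  4         7.50         5.6056        22.4223
  5        10.25         7.1231        35.6157
  6       110.25        71.2387       427.4323
  Σ                    103.4537       523.4981
Price P = Σ PV = 103.4537.
Macaulay duration = Σ(t·PV) / P = 523.4981 / 103.4537 = 5.06022 years.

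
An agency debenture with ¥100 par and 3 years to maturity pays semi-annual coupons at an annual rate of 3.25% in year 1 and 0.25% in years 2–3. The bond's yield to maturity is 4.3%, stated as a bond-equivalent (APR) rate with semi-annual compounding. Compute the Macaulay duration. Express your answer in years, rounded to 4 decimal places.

2.9188 years

Periodic yield y = 0.0215. Discount each cash flow and weight by its period:
  t   CF        PV=CF/(1+0.0215)^t    t·PV
  1        1.625         1.5908         1.5908
  2        1.625         1.5573         3.1146
  3        0.125         0.1173         0.3518
  4        0.125         0.1148         0.4592
  5        0.125         0.1124         0.5619
  6      100.125        88.1277       528.7660
  Σ                     91.6203       534.8444
Price P = Σ PV = 91.6203.
Macaulay duration = Σ(t·PV) / P = 534.8444 / 91.6203 = 5.83762 half-year periods.
In years: 5.83762 / 2 = 2.91881 years.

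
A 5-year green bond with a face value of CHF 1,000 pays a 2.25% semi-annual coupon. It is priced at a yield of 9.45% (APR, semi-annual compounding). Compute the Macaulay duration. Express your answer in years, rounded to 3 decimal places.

4.701 years

Periodic yield y = 0.04725. Discount each cash flow and weight by its period:
  t   CF        PV=CF/(1+0.04725)^t    t·PV
  1        11.25        10.7424        10.7424
  2        11.25        10.2577        20.5155
  3        11.25         9.7949        29.3848
  4        11.25         9.3530        37.4120
  5        11.25         8.9310        44.6551
  6        11.25         8.5281        51.1684
  7        11.25         8.1433        57.0030
  8        11.25         7.7759        62.2070
  9        11.25         7.4250        66.8254
  10    1,011.25       637.3160     6,373.1603
  Σ                    718.2674     6,753.0740
Price P = Σ PV = 718.2674.
Macaulay duration = Σ(t·PV) / P = 6,753.0740 / 718.2674 = 9.40189 half-year periods.
In years: 9.40189 / 2 = 4.70095 years.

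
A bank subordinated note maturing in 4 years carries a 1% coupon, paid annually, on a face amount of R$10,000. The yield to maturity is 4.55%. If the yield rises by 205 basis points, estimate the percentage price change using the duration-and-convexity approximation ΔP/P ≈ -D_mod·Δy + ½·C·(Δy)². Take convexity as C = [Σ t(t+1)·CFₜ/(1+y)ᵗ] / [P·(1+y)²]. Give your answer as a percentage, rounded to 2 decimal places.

With y = 0.0455:
  t   CF        PV=CF/(1+0.0455)^t    t·PV        t(t+1)·PV
  1       100.00        95.6480        95.6480         191.2960
  2       100.00        91.4854       182.9709         548.9126
  3       100.00        87.5040       262.5120       1,050.0480
  4    10,100.00     8,453.2794    33,813.1177     169,065.5886
  Σ                  8,727.9169    34,354.2486     170,855.8452
P = 8,727.9169; D_Mac = 3.93613 yrs; D_mod = 3.76483 yrs; C = 17.90899.
Duration effect: -3.76483 × (+0.0205) = -0.077179
Convexity effect: 0.5 × 17.90899 × (0.0205)² = +0.0037631
ΔP/P ≈ -0.077179 + 0.0037631 = -0.073416 = -7.3416%.

-7.34%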